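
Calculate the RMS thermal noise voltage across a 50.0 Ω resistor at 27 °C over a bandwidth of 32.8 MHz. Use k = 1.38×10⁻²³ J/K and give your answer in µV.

T = 27 °C + 273.15 = 300.15 K
V_n = √(4kTRB)
4kTRB = 4 × 1.38×10⁻²³ × 300.15 × 5.00×10¹ × 3.28×10⁷ = 2.72×10⁻¹¹ V²
V_n = √(2.72×10⁻¹¹) = 5.21×10⁻⁶ V = 5.21 µV

5.21 µV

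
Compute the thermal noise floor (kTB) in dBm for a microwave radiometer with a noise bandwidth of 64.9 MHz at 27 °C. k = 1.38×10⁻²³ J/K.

T = 27 °C + 273.15 = 300.15 K
P_n = kTB = 1.38×10⁻²³ × 300.15 × 6.49×10⁷ = 2.69×10⁻¹³ W
In dBm: 10 log₁₀(2.69×10⁻¹³ / 10⁻³) = −95.7 dBm

−95.7 dBm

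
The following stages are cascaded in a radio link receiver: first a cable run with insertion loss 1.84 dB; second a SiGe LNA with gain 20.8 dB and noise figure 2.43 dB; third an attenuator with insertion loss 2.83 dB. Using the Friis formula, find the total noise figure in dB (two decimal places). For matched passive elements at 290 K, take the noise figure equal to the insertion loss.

4.29 dB

Convert to linear (a loss of L dB is a gain of −L dB): F_i = 10^(NF_i/10), G_i = 10^(G_i,dB/10)
  Stage 1: F_1 = 10^(1.84/10) = 1.528, G_1 = 10^(−1.84/10) = 0.6546
  Stage 2: F_2 = 10^(2.43/10) = 1.750, G_2 = 10^(20.8/10) = 120.2
  Stage 3: F_3 = 10^(2.83/10) = 1.919, G_3 = 10^(−2.83/10) = 0.5212
Friis cascade:
  F = 1.528 + (1.750 − 1)/0.6546 + (1.919 − 1)/78.70 = 2.685
NF = 10 log₁₀(2.685) = 4.29 dB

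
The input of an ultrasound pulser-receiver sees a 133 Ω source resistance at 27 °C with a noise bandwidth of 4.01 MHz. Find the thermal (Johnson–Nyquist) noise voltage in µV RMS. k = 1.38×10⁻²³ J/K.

2.97 µV

T = 27 °C + 273.15 = 300.15 K
V_n = √(4kTRB)
4kTRB = 4 × 1.38×10⁻²³ × 300.15 × 1.33×10² × 4.01×10⁶ = 8.84×10⁻¹² V²
V_n = √(8.84×10⁻¹²) = 2.97×10⁻⁶ V = 2.97 µV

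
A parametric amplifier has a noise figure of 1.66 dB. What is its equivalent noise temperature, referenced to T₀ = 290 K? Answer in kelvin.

135 K

F = 10^(1.66/10) = 1.46555
T_e = (F − 1)·T₀ = (1.46555 − 1) × 290 = 135 K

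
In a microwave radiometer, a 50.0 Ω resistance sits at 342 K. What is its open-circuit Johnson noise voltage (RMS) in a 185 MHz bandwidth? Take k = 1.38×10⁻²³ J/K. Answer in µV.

V_n = √(4kTRB)
4kTRB = 4 × 1.38×10⁻²³ × 342 × 5.00×10¹ × 1.85×10⁸ = 1.75×10⁻¹⁰ V²
V_n = √(1.75×10⁻¹⁰) = 1.32×10⁻⁵ V = 13.2 µV

13.2 µV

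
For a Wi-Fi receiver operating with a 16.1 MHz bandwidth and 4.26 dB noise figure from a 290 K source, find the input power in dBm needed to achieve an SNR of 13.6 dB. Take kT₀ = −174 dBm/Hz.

Sensitivity = −174 + 10 log₁₀(B) + NF + SNR_min
= −174 + 72.07 + 4.26 + 13.6
= −84.07 dBm → −84.1 dBm

−84.1 dBm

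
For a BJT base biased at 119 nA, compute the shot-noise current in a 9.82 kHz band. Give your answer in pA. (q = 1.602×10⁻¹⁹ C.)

I_n = √(2qI·B)
2qI·B = 2 × 1.602×10⁻¹⁹ × 1.19×10⁻⁷ × 9.82×10³ = 3.74×10⁻²² A²
I_n = √(3.74×10⁻²²) = 1.93×10⁻¹¹ A = 19.3 pA

19.3 pA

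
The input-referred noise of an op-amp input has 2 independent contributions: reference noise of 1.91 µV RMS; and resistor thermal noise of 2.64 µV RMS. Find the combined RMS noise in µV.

3.26 µV

Uncorrelated sources add in power (mean-square): V_tot = √(ΣV_i²)
V_tot = √[(1.91×10⁻⁶)² + (2.64×10⁻⁶)²] = 3.26×10⁻⁶ V = 3.26 µV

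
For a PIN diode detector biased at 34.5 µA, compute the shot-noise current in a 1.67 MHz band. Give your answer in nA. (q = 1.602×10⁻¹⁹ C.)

I_n = √(2qI·B)
2qI·B = 2 × 1.602×10⁻¹⁹ × 3.45×10⁻⁵ × 1.67×10⁶ = 1.85×10⁻¹⁷ A²
I_n = √(1.85×10⁻¹⁷) = 4.30×10⁻⁹ A = 4.30 nA

4.30 nA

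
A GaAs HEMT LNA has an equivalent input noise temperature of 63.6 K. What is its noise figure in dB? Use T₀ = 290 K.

0.861 dB

F = 1 + T_e/T₀ = 1 + 63.6/290 = 1.21931
NF = 10 log₁₀(1.21931) = 0.861 dB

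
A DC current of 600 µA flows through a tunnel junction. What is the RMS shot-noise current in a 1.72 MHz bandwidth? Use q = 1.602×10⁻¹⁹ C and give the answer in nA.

18.2 nA

I_n = √(2qI·B)
2qI·B = 2 × 1.602×10⁻¹⁹ × 6.00×10⁻⁴ × 1.72×10⁶ = 3.31×10⁻¹⁶ A²
I_n = √(3.31×10⁻¹⁶) = 1.82×10⁻⁸ A = 18.2 nA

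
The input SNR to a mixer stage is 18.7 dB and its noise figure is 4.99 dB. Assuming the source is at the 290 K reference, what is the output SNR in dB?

By definition F = SNR_in/SNR_out, so in dB: SNR_out = SNR_in − NF
SNR_out = 18.7 − 4.99 = 13.71 dB

13.71 dB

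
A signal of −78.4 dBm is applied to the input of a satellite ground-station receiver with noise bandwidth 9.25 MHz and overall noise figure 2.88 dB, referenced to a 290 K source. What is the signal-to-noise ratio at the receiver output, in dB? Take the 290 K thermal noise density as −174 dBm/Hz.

Noise floor: N = −174 + 10 log₁₀(B) + NF
10 log₁₀(9.25×10⁶) = 69.66 dB
N = −174 + 69.66 + 2.88 = −101.46 dBm
SNR = P_sig − N = −78.4 − (−101.46) = 23.06 dB → 23.1 dB

23.1 dB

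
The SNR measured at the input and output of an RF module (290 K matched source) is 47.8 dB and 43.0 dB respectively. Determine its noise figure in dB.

NF (dB) = SNR_in(dB) − SNR_out(dB) when the source is at T₀
NF = 47.8 − 43.0 = 4.8 dB

4.8 dB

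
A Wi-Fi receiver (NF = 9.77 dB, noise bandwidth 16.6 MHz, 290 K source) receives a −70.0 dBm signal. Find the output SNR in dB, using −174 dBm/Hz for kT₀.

22.0 dB

Noise floor: N = −174 + 10 log₁₀(B) + NF
10 log₁₀(1.66×10⁷) = 72.2 dB
N = −174 + 72.2 + 9.77 = −92.03 dBm
SNR = P_sig − N = −70.0 − (−92.03) = 22.03 dB → 22.0 dB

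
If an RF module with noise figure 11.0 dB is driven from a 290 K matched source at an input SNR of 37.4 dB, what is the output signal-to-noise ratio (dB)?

By definition F = SNR_in/SNR_out, so in dB: SNR_out = SNR_in − NF
SNR_out = 37.4 − 11.0 = 26.4 dB

26.4 dB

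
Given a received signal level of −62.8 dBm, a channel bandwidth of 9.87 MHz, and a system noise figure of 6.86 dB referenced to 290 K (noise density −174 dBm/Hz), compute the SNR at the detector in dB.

Noise floor: N = −174 + 10 log₁₀(B) + NF
10 log₁₀(9.87×10⁶) = 69.94 dB
N = −174 + 69.94 + 6.86 = −97.20 dBm
SNR = P_sig − N = −62.8 − (−97.20) = 34.40 dB → 34.4 dB

34.4 dB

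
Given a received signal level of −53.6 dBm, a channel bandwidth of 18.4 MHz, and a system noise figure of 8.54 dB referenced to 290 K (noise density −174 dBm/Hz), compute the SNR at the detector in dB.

39.2 dB

Noise floor: N = −174 + 10 log₁₀(B) + NF
10 log₁₀(1.84×10⁷) = 72.65 dB
N = −174 + 72.65 + 8.54 = −92.81 dBm
SNR = P_sig − N = −53.6 − (−92.81) = 39.21 dB → 39.2 dB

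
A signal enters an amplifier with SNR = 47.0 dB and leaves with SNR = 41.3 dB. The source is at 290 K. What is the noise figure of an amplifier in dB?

5.7 dB

NF (dB) = SNR_in(dB) − SNR_out(dB) when the source is at T₀
NF = 47.0 − 41.3 = 5.7 dB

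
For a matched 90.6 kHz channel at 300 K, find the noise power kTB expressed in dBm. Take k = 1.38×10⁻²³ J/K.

P_n = kTB = 1.38×10⁻²³ × 300 × 9.06×10⁴ = 3.75×10⁻¹⁶ W
In dBm: 10 log₁₀(3.75×10⁻¹⁶ / 10⁻³) = −124.3 dBm

−124.3 dBm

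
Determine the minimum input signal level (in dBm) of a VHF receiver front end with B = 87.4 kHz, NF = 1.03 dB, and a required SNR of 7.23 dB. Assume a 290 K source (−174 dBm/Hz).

−116.3 dBm

Sensitivity = −174 + 10 log₁₀(B) + NF + SNR_min
= −174 + 49.42 + 1.03 + 7.23
= −116.32 dBm → −116.3 dBm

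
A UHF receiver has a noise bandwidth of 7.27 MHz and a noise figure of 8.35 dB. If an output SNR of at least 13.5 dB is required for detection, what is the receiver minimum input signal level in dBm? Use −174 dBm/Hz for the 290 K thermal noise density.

−83.5 dBm

Sensitivity = −174 + 10 log₁₀(B) + NF + SNR_min
= −174 + 68.62 + 8.35 + 13.5
= −83.53 dBm → −83.5 dBm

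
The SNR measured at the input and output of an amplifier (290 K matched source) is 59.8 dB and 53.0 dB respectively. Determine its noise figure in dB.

6.8 dB

NF (dB) = SNR_in(dB) − SNR_out(dB) when the source is at T₀
NF = 59.8 − 53.0 = 6.8 dB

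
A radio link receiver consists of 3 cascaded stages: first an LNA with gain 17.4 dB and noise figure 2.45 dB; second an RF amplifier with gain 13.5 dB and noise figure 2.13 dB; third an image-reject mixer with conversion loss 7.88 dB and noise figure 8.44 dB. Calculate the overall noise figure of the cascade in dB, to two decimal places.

2.49 dB

Convert to linear (a loss of L dB is a gain of −L dB): F_i = 10^(NF_i/10), G_i = 10^(G_i,dB/10)
  Stage 1: F_1 = 10^(2.45/10) = 1.758, G_1 = 10^(17.4/10) = 54.95
  Stage 2: F_2 = 10^(2.13/10) = 1.633, G_2 = 10^(13.5/10) = 22.39
  Stage 3: F_3 = 10^(8.44/10) = 6.982, G_3 = 10^(−7.88/10) = 0.1629
Friis cascade:
  F = 1.758 + (1.633 − 1)/54.95 + (6.982 − 1)/1230 = 1.774
NF = 10 log₁₀(1.774) = 2.49 dB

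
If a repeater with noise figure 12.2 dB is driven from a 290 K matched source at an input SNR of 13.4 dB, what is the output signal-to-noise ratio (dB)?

By definition F = SNR_in/SNR_out, so in dB: SNR_out = SNR_in − NF
SNR_out = 13.4 − 12.2 = 1.2 dB

1.2 dB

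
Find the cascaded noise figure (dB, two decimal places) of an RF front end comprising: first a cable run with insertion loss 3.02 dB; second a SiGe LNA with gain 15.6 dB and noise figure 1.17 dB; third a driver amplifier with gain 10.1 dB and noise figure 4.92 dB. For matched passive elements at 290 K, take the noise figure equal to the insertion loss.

4.38 dB

Convert to linear (a loss of L dB is a gain of −L dB): F_i = 10^(NF_i/10), G_i = 10^(G_i,dB/10)
  Stage 1: F_1 = 10^(3.02/10) = 2.004, G_1 = 10^(−3.02/10) = 0.4989
  Stage 2: F_2 = 10^(1.17/10) = 1.309, G_2 = 10^(15.6/10) = 36.31
  Stage 3: F_3 = 10^(4.92/10) = 3.105, G_3 = 10^(10.1/10) = 10.23
Friis cascade:
  F = 2.004 + (1.309 − 1)/0.4989 + (3.105 − 1)/18.11 = 2.740
NF = 10 log₁₀(2.740) = 4.38 dB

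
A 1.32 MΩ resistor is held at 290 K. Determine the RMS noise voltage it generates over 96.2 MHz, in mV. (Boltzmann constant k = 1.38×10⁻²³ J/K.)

1.43 mV

V_n = √(4kTRB)
4kTRB = 4 × 1.38×10⁻²³ × 290 × 1.32×10⁶ × 9.62×10⁷ = 2.03×10⁻⁶ V²
V_n = √(2.03×10⁻⁶) = 1.43×10⁻³ V = 1.43 mV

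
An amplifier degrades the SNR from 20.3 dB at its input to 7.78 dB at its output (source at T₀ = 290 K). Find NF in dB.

12.52 dB

NF (dB) = SNR_in(dB) − SNR_out(dB) when the source is at T₀
NF = 20.3 − 7.78 = 12.52 dB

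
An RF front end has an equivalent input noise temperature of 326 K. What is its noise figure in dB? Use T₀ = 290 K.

F = 1 + T_e/T₀ = 1 + 326/290 = 2.12414
NF = 10 log₁₀(2.12414) = 3.27 dB

3.27 dB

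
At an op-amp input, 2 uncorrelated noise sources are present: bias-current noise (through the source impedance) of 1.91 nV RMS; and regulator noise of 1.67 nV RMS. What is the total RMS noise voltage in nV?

2.54 nV

Uncorrelated sources add in power (mean-square): V_tot = √(ΣV_i²)
V_tot = √[(1.91×10⁻⁹)² + (1.67×10⁻⁹)²] = 2.54×10⁻⁹ V = 2.54 nV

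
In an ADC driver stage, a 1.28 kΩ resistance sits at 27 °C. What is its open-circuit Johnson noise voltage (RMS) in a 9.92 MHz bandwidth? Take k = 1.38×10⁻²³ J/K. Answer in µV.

14.5 µV

T = 27 °C + 273.15 = 300.15 K
V_n = √(4kTRB)
4kTRB = 4 × 1.38×10⁻²³ × 300.15 × 1.28×10³ × 9.92×10⁶ = 2.10×10⁻¹⁰ V²
V_n = √(2.10×10⁻¹⁰) = 1.45×10⁻⁵ V = 14.5 µV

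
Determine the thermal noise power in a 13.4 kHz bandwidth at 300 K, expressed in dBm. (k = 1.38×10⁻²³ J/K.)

P_n = kTB = 1.38×10⁻²³ × 300 × 1.34×10⁴ = 5.55×10⁻¹⁷ W
In dBm: 10 log₁₀(5.55×10⁻¹⁷ / 10⁻³) = −132.6 dBm

−132.6 dBm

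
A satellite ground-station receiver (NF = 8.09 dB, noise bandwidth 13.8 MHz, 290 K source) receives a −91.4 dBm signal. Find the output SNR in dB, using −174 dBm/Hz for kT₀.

3.1 dB

Noise floor: N = −174 + 10 log₁₀(B) + NF
10 log₁₀(1.38×10⁷) = 71.4 dB
N = −174 + 71.4 + 8.09 = −94.51 dBm
SNR = P_sig − N = −91.4 − (−94.51) = 3.11 dB → 3.1 dB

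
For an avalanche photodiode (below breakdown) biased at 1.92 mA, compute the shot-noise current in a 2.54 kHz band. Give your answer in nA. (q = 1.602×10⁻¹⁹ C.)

I_n = √(2qI·B)
2qI·B = 2 × 1.602×10⁻¹⁹ × 1.92×10⁻³ × 2.54×10³ = 1.56×10⁻¹⁸ A²
I_n = √(1.56×10⁻¹⁸) = 1.25×10⁻⁹ A = 1.25 nA

1.25 nA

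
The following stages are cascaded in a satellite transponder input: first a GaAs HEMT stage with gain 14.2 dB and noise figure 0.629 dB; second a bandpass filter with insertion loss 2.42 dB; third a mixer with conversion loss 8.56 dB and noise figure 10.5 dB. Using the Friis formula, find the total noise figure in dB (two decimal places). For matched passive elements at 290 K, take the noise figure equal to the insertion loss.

2.70 dB

Convert to linear (a loss of L dB is a gain of −L dB): F_i = 10^(NF_i/10), G_i = 10^(G_i,dB/10)
  Stage 1: F_1 = 10^(0.629/10) = 1.156, G_1 = 10^(14.2/10) = 26.30
  Stage 2: F_2 = 10^(2.42/10) = 1.746, G_2 = 10^(−2.42/10) = 0.5728
  Stage 3: F_3 = 10^(10.5/10) = 11.22, G_3 = 10^(−8.56/10) = 0.1393
Friis cascade:
  F = 1.156 + (1.746 − 1)/26.30 + (11.22 − 1)/15.07 = 1.863
NF = 10 log₁₀(1.863) = 2.70 dB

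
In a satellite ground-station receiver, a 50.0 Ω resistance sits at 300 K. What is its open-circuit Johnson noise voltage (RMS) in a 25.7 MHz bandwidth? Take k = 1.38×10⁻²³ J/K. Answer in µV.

V_n = √(4kTRB)
4kTRB = 4 × 1.38×10⁻²³ × 300 × 5.00×10¹ × 2.57×10⁷ = 2.13×10⁻¹¹ V²
V_n = √(2.13×10⁻¹¹) = 4.61×10⁻⁶ V = 4.61 µV

4.61 µV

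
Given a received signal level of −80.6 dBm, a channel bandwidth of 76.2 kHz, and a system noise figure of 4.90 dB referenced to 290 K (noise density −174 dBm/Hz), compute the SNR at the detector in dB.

39.7 dB

Noise floor: N = −174 + 10 log₁₀(B) + NF
10 log₁₀(7.62×10⁴) = 48.82 dB
N = −174 + 48.82 + 4.90 = −120.28 dBm
SNR = P_sig − N = −80.6 − (−120.28) = 39.68 dB → 39.7 dB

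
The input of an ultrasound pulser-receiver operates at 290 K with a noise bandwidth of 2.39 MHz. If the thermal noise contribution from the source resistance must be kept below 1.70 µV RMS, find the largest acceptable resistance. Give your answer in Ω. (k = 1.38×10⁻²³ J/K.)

Johnson–Nyquist: V_n = √(4kTRB) ⇒ R = V_n² / (4kTB)
4kTB = 4 × 1.38×10⁻²³ × 290 × 2.39×10⁶ = 3.83×10⁻¹⁴
R = (1.70×10⁻⁶)² / 3.83×10⁻¹⁴ = 7.55×10¹ Ω = 75.5 Ω

75.5 Ω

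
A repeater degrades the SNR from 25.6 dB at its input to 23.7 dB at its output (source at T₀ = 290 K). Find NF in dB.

1.9 dB

NF (dB) = SNR_in(dB) − SNR_out(dB) when the source is at T₀
NF = 25.6 − 23.7 = 1.9 dB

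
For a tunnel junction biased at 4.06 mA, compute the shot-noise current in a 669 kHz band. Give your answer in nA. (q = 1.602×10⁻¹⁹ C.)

29.5 nA

I_n = √(2qI·B)
2qI·B = 2 × 1.602×10⁻¹⁹ × 4.06×10⁻³ × 6.69×10⁵ = 8.70×10⁻¹⁶ A²
I_n = √(8.70×10⁻¹⁶) = 2.95×10⁻⁸ A = 29.5 nA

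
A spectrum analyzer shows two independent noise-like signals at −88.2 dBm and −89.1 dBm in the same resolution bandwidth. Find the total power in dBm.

−85.6 dBm

Convert to linear, add, convert back:
P₁ = 1.51×10⁻¹² W, P₂ = 1.23×10⁻¹² W
P_tot = 2.74×10⁻¹² W → 10 log₁₀(P_tot / 10⁻³) = −85.6 dBm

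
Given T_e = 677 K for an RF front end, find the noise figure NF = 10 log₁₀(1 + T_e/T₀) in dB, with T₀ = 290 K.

F = 1 + T_e/T₀ = 1 + 677/290 = 3.33448
NF = 10 log₁₀(3.33448) = 5.23 dB

5.23 dB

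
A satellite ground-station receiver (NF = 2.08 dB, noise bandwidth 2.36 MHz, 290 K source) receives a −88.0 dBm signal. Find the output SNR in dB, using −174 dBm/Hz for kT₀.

Noise floor: N = −174 + 10 log₁₀(B) + NF
10 log₁₀(2.36×10⁶) = 63.73 dB
N = −174 + 63.73 + 2.08 = −108.19 dBm
SNR = P_sig − N = −88.0 − (−108.19) = 20.19 dB → 20.2 dB

20.2 dB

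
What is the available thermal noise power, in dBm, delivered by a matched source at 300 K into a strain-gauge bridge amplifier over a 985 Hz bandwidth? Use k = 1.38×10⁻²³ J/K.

−143.9 dBm

P_n = kTB = 1.38×10⁻²³ × 300 × 9.85×10² = 4.08×10⁻¹⁸ W
In dBm: 10 log₁₀(4.08×10⁻¹⁸ / 10⁻³) = −143.9 dBm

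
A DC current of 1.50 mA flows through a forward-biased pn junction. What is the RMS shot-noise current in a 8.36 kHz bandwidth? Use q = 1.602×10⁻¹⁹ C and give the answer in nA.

I_n = √(2qI·B)
2qI·B = 2 × 1.602×10⁻¹⁹ × 1.50×10⁻³ × 8.36×10³ = 4.02×10⁻¹⁸ A²
I_n = √(4.02×10⁻¹⁸) = 2.00×10⁻⁹ A = 2.00 nA

2.00 nA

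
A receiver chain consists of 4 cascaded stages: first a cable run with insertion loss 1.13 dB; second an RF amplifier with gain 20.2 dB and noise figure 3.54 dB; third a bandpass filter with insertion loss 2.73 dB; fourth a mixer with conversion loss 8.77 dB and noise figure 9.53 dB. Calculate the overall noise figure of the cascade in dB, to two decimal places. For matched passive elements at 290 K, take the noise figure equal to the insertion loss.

Convert to linear (a loss of L dB is a gain of −L dB): F_i = 10^(NF_i/10), G_i = 10^(G_i,dB/10)
  Stage 1: F_1 = 10^(1.13/10) = 1.297, G_1 = 10^(−1.13/10) = 0.7709
  Stage 2: F_2 = 10^(3.54/10) = 2.259, G_2 = 10^(20.2/10) = 104.7
  Stage 3: F_3 = 10^(2.73/10) = 1.875, G_3 = 10^(−2.73/10) = 0.5333
  Stage 4: F_4 = 10^(9.53/10) = 8.974, G_4 = 10^(−8.77/10) = 0.1327
Friis cascade:
  F = 1.297 + (2.259 − 1)/0.7709 + (1.875 − 1)/80.72 + (8.974 − 1)/43.05 = 3.127
NF = 10 log₁₀(3.127) = 4.95 dB

4.95 dB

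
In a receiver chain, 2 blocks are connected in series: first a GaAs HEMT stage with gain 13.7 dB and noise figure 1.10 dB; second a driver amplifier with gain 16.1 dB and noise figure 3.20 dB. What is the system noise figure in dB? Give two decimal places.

1.25 dB

Convert to linear (a loss of L dB is a gain of −L dB): F_i = 10^(NF_i/10), G_i = 10^(G_i,dB/10)
  Stage 1: F_1 = 10^(1.10/10) = 1.288, G_1 = 10^(13.7/10) = 23.44
  Stage 2: F_2 = 10^(3.20/10) = 2.089, G_2 = 10^(16.1/10) = 40.74
Friis cascade:
  F = 1.288 + (2.089 − 1)/23.44 = 1.335
NF = 10 log₁₀(1.335) = 1.25 dB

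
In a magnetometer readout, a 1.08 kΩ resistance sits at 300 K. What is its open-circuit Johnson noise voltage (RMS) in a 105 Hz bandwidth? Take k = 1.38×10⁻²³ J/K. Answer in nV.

V_n = √(4kTRB)
4kTRB = 4 × 1.38×10⁻²³ × 300 × 1.08×10³ × 1.05×10² = 1.88×10⁻¹⁵ V²
V_n = √(1.88×10⁻¹⁵) = 4.33×10⁻⁸ V = 43.3 nV

43.3 nV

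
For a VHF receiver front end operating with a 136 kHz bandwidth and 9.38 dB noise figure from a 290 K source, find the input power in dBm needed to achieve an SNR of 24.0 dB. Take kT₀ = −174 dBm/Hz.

Sensitivity = −174 + 10 log₁₀(B) + NF + SNR_min
= −174 + 51.34 + 9.38 + 24.0
= −89.28 dBm → −89.3 dBm

−89.3 dBm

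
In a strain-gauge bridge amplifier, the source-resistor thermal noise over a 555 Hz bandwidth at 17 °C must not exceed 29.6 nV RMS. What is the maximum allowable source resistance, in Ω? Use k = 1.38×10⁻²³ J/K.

98.6 Ω

T = 17 °C + 273.15 = 290.15 K
Johnson–Nyquist: V_n = √(4kTRB) ⇒ R = V_n² / (4kTB)
4kTB = 4 × 1.38×10⁻²³ × 290.15 × 5.55×10² = 8.89×10⁻¹⁸
R = (2.96×10⁻⁸)² / 8.89×10⁻¹⁸ = 9.86×10¹ Ω = 98.6 Ω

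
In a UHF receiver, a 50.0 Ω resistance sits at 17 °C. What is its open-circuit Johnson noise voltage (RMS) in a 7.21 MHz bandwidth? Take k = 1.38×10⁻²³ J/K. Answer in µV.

T = 17 °C + 273.15 = 290.15 K
V_n = √(4kTRB)
4kTRB = 4 × 1.38×10⁻²³ × 290.15 × 5.00×10¹ × 7.21×10⁶ = 5.77×10⁻¹² V²
V_n = √(5.77×10⁻¹²) = 2.40×10⁻⁶ V = 2.40 µV

2.40 µV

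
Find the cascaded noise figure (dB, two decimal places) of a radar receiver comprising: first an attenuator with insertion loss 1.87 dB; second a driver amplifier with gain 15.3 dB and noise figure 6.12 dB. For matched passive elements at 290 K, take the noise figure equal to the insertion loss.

Convert to linear (a loss of L dB is a gain of −L dB): F_i = 10^(NF_i/10), G_i = 10^(G_i,dB/10)
  Stage 1: F_1 = 10^(1.87/10) = 1.538, G_1 = 10^(−1.87/10) = 0.6501
  Stage 2: F_2 = 10^(6.12/10) = 4.093, G_2 = 10^(15.3/10) = 33.88
Friis cascade:
  F = 1.538 + (4.093 − 1)/0.6501 = 6.295
NF = 10 log₁₀(6.295) = 7.99 dB

7.99 dB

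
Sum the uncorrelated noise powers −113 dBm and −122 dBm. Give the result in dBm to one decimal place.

−112.5 dBm

Convert to linear, add, convert back:
P₁ = 5.01×10⁻¹⁵ W, P₂ = 6.31×10⁻¹⁶ W
P_tot = 5.64×10⁻¹⁵ W → 10 log₁₀(P_tot / 10⁻³) = −112.5 dBm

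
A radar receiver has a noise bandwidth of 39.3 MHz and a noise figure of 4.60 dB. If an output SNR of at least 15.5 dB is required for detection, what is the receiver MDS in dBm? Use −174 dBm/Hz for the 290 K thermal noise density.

−78.0 dBm

Sensitivity = −174 + 10 log₁₀(B) + NF + SNR_min
= −174 + 75.94 + 4.60 + 15.5
= −77.96 dBm → −78.0 dBm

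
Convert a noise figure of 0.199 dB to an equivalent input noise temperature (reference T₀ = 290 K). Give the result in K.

F = 10^(0.199/10) = 1.04689
T_e = (F − 1)·T₀ = (1.04689 − 1) × 290 = 13.6 K

13.6 K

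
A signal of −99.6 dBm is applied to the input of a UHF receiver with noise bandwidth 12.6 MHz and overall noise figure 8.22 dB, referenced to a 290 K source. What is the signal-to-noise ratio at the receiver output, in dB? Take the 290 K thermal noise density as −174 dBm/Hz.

Noise floor: N = −174 + 10 log₁₀(B) + NF
10 log₁₀(1.26×10⁷) = 71 dB
N = −174 + 71 + 8.22 = −94.78 dBm
SNR = P_sig − N = −99.6 − (−94.78) = −4.82 dB → −4.8 dB

−4.8 dB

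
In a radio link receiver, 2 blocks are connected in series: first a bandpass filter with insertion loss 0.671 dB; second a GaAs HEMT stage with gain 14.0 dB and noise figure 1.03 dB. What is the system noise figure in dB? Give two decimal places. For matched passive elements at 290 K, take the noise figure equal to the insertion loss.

Convert to linear (a loss of L dB is a gain of −L dB): F_i = 10^(NF_i/10), G_i = 10^(G_i,dB/10)
  Stage 1: F_1 = 10^(0.671/10) = 1.167, G_1 = 10^(−0.671/10) = 0.8568
  Stage 2: F_2 = 10^(1.03/10) = 1.268, G_2 = 10^(14.0/10) = 25.12
Friis cascade:
  F = 1.167 + (1.268 − 1)/0.8568 = 1.479
NF = 10 log₁₀(1.479) = 1.70 dB

1.70 dB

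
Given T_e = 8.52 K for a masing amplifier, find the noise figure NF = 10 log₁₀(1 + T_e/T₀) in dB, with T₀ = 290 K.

F = 1 + T_e/T₀ = 1 + 8.52/290 = 1.02938
NF = 10 log₁₀(1.02938) = 0.126 dB

0.126 dB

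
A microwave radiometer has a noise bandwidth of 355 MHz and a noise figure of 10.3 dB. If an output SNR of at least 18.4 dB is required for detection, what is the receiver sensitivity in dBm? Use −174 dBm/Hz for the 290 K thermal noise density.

Sensitivity = −174 + 10 log₁₀(B) + NF + SNR_min
= −174 + 85.5 + 10.3 + 18.4
= −59.8 dBm → −59.8 dBm

−59.8 dBm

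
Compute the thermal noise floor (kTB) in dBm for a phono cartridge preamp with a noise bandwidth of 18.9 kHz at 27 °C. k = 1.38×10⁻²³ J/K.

T = 27 °C + 273.15 = 300.15 K
P_n = kTB = 1.38×10⁻²³ × 300.15 × 1.89×10⁴ = 7.83×10⁻¹⁷ W
In dBm: 10 log₁₀(7.83×10⁻¹⁷ / 10⁻³) = −131.1 dBm

−131.1 dBm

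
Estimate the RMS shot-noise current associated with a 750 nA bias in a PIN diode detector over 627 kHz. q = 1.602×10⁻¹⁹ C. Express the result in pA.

I_n = √(2qI·B)
2qI·B = 2 × 1.602×10⁻¹⁹ × 7.50×10⁻⁷ × 6.27×10⁵ = 1.51×10⁻¹⁹ A²
I_n = √(1.51×10⁻¹⁹) = 3.88×10⁻¹⁰ A = 388 pA

388 pA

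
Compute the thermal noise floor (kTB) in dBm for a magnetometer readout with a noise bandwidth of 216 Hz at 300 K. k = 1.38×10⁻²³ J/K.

P_n = kTB = 1.38×10⁻²³ × 300 × 2.16×10² = 8.94×10⁻¹⁹ W
In dBm: 10 log₁₀(8.94×10⁻¹⁹ / 10⁻³) = −150.5 dBm

−150.5 dBm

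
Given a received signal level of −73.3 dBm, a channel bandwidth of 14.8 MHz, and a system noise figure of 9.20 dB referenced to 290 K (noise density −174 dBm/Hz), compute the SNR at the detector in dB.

Noise floor: N = −174 + 10 log₁₀(B) + NF
10 log₁₀(1.48×10⁷) = 71.7 dB
N = −174 + 71.7 + 9.20 = −93.10 dBm
SNR = P_sig − N = −73.3 − (−93.10) = 19.80 dB → 19.8 dB

19.8 dB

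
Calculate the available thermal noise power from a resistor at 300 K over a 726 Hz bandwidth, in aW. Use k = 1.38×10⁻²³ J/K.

P_n = kTB = 1.38×10⁻²³ × 300 × 7.26×10² = 3.01×10⁻¹⁸ W = 3.01 aW

3.01 aW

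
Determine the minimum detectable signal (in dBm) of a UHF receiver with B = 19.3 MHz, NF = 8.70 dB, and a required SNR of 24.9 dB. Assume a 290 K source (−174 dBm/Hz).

−67.5 dBm

Sensitivity = −174 + 10 log₁₀(B) + NF + SNR_min
= −174 + 72.86 + 8.70 + 24.9
= −67.54 dBm → −67.5 dBm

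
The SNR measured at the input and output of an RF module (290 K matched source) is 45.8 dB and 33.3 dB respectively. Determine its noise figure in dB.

12.5 dB

NF (dB) = SNR_in(dB) − SNR_out(dB) when the source is at T₀
NF = 45.8 − 33.3 = 12.5 dB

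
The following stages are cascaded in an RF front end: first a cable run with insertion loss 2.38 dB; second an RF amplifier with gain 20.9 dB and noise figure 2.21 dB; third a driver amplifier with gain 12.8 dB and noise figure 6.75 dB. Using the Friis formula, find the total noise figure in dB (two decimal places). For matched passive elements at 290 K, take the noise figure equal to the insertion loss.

4.67 dB

Convert to linear (a loss of L dB is a gain of −L dB): F_i = 10^(NF_i/10), G_i = 10^(G_i,dB/10)
  Stage 1: F_1 = 10^(2.38/10) = 1.730, G_1 = 10^(−2.38/10) = 0.5781
  Stage 2: F_2 = 10^(2.21/10) = 1.663, G_2 = 10^(20.9/10) = 123.0
  Stage 3: F_3 = 10^(6.75/10) = 4.732, G_3 = 10^(12.8/10) = 19.05
Friis cascade:
  F = 1.730 + (1.663 − 1)/0.5781 + (4.732 − 1)/71.12 = 2.930
NF = 10 log₁₀(2.930) = 4.67 dB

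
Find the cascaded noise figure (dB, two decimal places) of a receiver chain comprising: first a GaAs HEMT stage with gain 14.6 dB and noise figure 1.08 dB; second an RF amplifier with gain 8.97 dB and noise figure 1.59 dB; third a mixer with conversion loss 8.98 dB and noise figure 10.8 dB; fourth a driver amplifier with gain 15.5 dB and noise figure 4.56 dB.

1.49 dB

Convert to linear (a loss of L dB is a gain of −L dB): F_i = 10^(NF_i/10), G_i = 10^(G_i,dB/10)
  Stage 1: F_1 = 10^(1.08/10) = 1.282, G_1 = 10^(14.6/10) = 28.84
  Stage 2: F_2 = 10^(1.59/10) = 1.442, G_2 = 10^(8.97/10) = 7.889
  Stage 3: F_3 = 10^(10.8/10) = 12.02, G_3 = 10^(−8.98/10) = 0.1265
  Stage 4: F_4 = 10^(4.56/10) = 2.858, G_4 = 10^(15.5/10) = 35.48
Friis cascade:
  F = 1.282 + (1.442 − 1)/28.84 + (12.02 − 1)/227.5 + (2.858 − 1)/28.77 = 1.411
NF = 10 log₁₀(1.411) = 1.49 dB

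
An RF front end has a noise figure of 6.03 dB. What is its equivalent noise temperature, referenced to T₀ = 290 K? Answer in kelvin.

873 K

F = 10^(6.03/10) = 4.00867
T_e = (F − 1)·T₀ = (4.00867 − 1) × 290 = 873 K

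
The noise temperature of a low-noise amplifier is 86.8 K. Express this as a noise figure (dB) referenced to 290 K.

F = 1 + T_e/T₀ = 1 + 86.8/290 = 1.29931
NF = 10 log₁₀(1.29931) = 1.14 dB

1.14 dB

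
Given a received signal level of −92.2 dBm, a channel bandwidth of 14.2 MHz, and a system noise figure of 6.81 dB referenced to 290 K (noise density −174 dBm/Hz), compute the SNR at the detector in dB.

3.5 dB

Noise floor: N = −174 + 10 log₁₀(B) + NF
10 log₁₀(1.42×10⁷) = 71.52 dB
N = −174 + 71.52 + 6.81 = −95.67 dBm
SNR = P_sig − N = −92.2 − (−95.67) = 3.47 dB → 3.5 dB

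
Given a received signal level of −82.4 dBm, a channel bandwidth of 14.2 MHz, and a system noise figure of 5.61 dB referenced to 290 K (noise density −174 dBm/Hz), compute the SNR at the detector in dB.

14.5 dB

Noise floor: N = −174 + 10 log₁₀(B) + NF
10 log₁₀(1.42×10⁷) = 71.52 dB
N = −174 + 71.52 + 5.61 = −96.87 dBm
SNR = P_sig − N = −82.4 − (−96.87) = 14.47 dB → 14.5 dB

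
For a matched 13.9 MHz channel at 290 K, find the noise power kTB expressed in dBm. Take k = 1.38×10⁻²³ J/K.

P_n = kTB = 1.38×10⁻²³ × 290 × 1.39×10⁷ = 5.56×10⁻¹⁴ W
In dBm: 10 log₁₀(5.56×10⁻¹⁴ / 10⁻³) = −102.5 dBm

−102.5 dBm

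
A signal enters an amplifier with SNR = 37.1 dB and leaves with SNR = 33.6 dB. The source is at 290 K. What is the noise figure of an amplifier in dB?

NF (dB) = SNR_in(dB) − SNR_out(dB) when the source is at T₀
NF = 37.1 − 33.6 = 3.5 dB

3.5 dB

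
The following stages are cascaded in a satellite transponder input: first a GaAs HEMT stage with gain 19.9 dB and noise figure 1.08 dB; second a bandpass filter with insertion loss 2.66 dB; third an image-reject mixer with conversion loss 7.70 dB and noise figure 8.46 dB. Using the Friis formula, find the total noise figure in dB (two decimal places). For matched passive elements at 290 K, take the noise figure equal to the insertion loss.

Convert to linear (a loss of L dB is a gain of −L dB): F_i = 10^(NF_i/10), G_i = 10^(G_i,dB/10)
  Stage 1: F_1 = 10^(1.08/10) = 1.282, G_1 = 10^(19.9/10) = 97.72
  Stage 2: F_2 = 10^(2.66/10) = 1.845, G_2 = 10^(−2.66/10) = 0.5420
  Stage 3: F_3 = 10^(8.46/10) = 7.015, G_3 = 10^(−7.70/10) = 0.1698
Friis cascade:
  F = 1.282 + (1.845 − 1)/97.72 + (7.015 − 1)/52.97 = 1.405
NF = 10 log₁₀(1.405) = 1.48 dB

1.48 dB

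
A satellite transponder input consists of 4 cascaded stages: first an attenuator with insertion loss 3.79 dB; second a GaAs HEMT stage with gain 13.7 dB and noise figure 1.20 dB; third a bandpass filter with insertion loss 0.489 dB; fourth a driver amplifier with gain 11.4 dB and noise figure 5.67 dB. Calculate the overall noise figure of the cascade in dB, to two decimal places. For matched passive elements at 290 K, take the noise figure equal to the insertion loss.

5.41 dB

Convert to linear (a loss of L dB is a gain of −L dB): F_i = 10^(NF_i/10), G_i = 10^(G_i,dB/10)
  Stage 1: F_1 = 10^(3.79/10) = 2.393, G_1 = 10^(−3.79/10) = 0.4178
  Stage 2: F_2 = 10^(1.20/10) = 1.318, G_2 = 10^(13.7/10) = 23.44
  Stage 3: F_3 = 10^(0.489/10) = 1.119, G_3 = 10^(−0.489/10) = 0.8935
  Stage 4: F_4 = 10^(5.67/10) = 3.690, G_4 = 10^(11.4/10) = 13.80
Friis cascade:
  F = 2.393 + (1.318 − 1)/0.4178 + (1.119 − 1)/9.795 + (3.690 − 1)/8.752 = 3.475
NF = 10 log₁₀(3.475) = 5.41 dB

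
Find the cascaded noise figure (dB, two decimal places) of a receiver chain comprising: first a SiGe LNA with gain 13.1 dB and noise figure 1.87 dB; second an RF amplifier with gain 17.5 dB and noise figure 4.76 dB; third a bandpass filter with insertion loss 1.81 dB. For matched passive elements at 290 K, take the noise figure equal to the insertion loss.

2.14 dB

Convert to linear (a loss of L dB is a gain of −L dB): F_i = 10^(NF_i/10), G_i = 10^(G_i,dB/10)
  Stage 1: F_1 = 10^(1.87/10) = 1.538, G_1 = 10^(13.1/10) = 20.42
  Stage 2: F_2 = 10^(4.76/10) = 2.992, G_2 = 10^(17.5/10) = 56.23
  Stage 3: F_3 = 10^(1.81/10) = 1.517, G_3 = 10^(−1.81/10) = 0.6592
Friis cascade:
  F = 1.538 + (2.992 − 1)/20.42 + (1.517 − 1)/1148 = 1.636
NF = 10 log₁₀(1.636) = 2.14 dB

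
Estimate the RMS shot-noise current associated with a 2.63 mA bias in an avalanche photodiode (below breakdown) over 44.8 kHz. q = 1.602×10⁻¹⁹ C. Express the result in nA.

I_n = √(2qI·B)
2qI·B = 2 × 1.602×10⁻¹⁹ × 2.63×10⁻³ × 4.48×10⁴ = 3.78×10⁻¹⁷ A²
I_n = √(3.78×10⁻¹⁷) = 6.14×10⁻⁹ A = 6.14 nA

6.14 nA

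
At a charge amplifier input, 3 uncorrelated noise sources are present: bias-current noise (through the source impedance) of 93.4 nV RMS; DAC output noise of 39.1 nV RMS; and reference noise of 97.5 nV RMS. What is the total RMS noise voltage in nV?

141 nV

Uncorrelated sources add in power (mean-square): V_tot = √(ΣV_i²)
V_tot = √[(9.34×10⁻⁸)² + (3.91×10⁻⁸)² + (9.75×10⁻⁸)²] = 1.41×10⁻⁷ V = 141 nV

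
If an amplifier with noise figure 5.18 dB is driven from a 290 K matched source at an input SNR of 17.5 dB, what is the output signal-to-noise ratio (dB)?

12.32 dB

By definition F = SNR_in/SNR_out, so in dB: SNR_out = SNR_in − NF
SNR_out = 17.5 − 5.18 = 12.32 dB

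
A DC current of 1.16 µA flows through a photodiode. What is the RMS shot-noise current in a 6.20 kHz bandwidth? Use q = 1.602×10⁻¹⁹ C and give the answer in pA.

48.0 pA

I_n = √(2qI·B)
2qI·B = 2 × 1.602×10⁻¹⁹ × 1.16×10⁻⁶ × 6.20×10³ = 2.30×10⁻²¹ A²
I_n = √(2.30×10⁻²¹) = 4.80×10⁻¹¹ A = 48.0 pA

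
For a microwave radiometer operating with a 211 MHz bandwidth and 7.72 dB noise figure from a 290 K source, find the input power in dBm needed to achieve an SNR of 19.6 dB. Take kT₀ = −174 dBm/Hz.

−63.4 dBm

Sensitivity = −174 + 10 log₁₀(B) + NF + SNR_min
= −174 + 83.24 + 7.72 + 19.6
= −63.44 dBm → −63.4 dBm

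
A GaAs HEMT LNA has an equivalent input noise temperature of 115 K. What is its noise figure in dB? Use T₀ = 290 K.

F = 1 + T_e/T₀ = 1 + 115/290 = 1.39655
NF = 10 log₁₀(1.39655) = 1.45 dB

1.45 dB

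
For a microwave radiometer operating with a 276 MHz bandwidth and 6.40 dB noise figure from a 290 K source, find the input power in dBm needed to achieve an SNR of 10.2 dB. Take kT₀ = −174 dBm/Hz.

−73.0 dBm

Sensitivity = −174 + 10 log₁₀(B) + NF + SNR_min
= −174 + 84.41 + 6.40 + 10.2
= −72.99 dBm → −73.0 dBm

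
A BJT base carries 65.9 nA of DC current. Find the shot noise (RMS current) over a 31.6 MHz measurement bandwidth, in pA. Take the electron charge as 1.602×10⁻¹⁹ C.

I_n = √(2qI·B)
2qI·B = 2 × 1.602×10⁻¹⁹ × 6.59×10⁻⁸ × 3.16×10⁷ = 6.67×10⁻¹⁹ A²
I_n = √(6.67×10⁻¹⁹) = 8.17×10⁻¹⁰ A = 817 pA

817 pA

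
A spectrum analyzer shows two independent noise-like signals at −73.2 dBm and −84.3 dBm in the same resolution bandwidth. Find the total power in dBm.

Convert to linear, add, convert back:
P₁ = 4.79×10⁻¹¹ W, P₂ = 3.72×10⁻¹² W
P_tot = 5.16×10⁻¹¹ W → 10 log₁₀(P_tot / 10⁻³) = −72.9 dBm

−72.9 dBm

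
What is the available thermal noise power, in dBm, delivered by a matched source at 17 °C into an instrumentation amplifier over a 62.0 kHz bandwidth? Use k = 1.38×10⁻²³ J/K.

−126.1 dBm

T = 17 °C + 273.15 = 290.15 K
P_n = kTB = 1.38×10⁻²³ × 290.15 × 6.20×10⁴ = 2.48×10⁻¹⁶ W
In dBm: 10 log₁₀(2.48×10⁻¹⁶ / 10⁻³) = −126.1 dBm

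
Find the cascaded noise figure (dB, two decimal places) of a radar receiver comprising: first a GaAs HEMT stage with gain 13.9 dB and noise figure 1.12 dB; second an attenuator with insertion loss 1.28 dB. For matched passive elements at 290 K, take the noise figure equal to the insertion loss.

1.17 dB

Convert to linear (a loss of L dB is a gain of −L dB): F_i = 10^(NF_i/10), G_i = 10^(G_i,dB/10)
  Stage 1: F_1 = 10^(1.12/10) = 1.294, G_1 = 10^(13.9/10) = 24.55
  Stage 2: F_2 = 10^(1.28/10) = 1.343, G_2 = 10^(−1.28/10) = 0.7447
Friis cascade:
  F = 1.294 + (1.343 − 1)/24.55 = 1.308
NF = 10 log₁₀(1.308) = 1.17 dB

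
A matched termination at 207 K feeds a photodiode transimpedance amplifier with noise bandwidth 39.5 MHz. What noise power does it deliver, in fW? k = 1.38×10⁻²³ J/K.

113 fW

P_n = kTB = 1.38×10⁻²³ × 207 × 3.95×10⁷ = 1.13×10⁻¹³ W = 113 fW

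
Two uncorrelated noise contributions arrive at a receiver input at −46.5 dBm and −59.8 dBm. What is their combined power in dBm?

−46.3 dBm

Convert to linear, add, convert back:
P₁ = 2.24×10⁻⁸ W, P₂ = 1.05×10⁻⁹ W
P_tot = 2.34×10⁻⁸ W → 10 log₁₀(P_tot / 10⁻³) = −46.3 dBm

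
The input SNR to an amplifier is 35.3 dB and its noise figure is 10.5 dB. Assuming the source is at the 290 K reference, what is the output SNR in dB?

24.8 dB

By definition F = SNR_in/SNR_out, so in dB: SNR_out = SNR_in − NF
SNR_out = 35.3 − 10.5 = 24.8 dB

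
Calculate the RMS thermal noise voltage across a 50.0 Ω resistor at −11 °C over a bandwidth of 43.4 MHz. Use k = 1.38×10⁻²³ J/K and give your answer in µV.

T = −11 °C + 273.15 = 262.15 K
V_n = √(4kTRB)
4kTRB = 4 × 1.38×10⁻²³ × 262.15 × 5.00×10¹ × 4.34×10⁷ = 3.14×10⁻¹¹ V²
V_n = √(3.14×10⁻¹¹) = 5.60×10⁻⁶ V = 5.60 µV

5.60 µV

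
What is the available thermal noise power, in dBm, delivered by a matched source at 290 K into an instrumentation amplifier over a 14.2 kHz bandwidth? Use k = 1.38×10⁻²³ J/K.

−132.5 dBm

P_n = kTB = 1.38×10⁻²³ × 290 × 1.42×10⁴ = 5.68×10⁻¹⁷ W
In dBm: 10 log₁₀(5.68×10⁻¹⁷ / 10⁻³) = −132.5 dBm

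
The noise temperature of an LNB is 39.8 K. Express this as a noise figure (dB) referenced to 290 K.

0.559 dB

F = 1 + T_e/T₀ = 1 + 39.8/290 = 1.13724
NF = 10 log₁₀(1.13724) = 0.559 dB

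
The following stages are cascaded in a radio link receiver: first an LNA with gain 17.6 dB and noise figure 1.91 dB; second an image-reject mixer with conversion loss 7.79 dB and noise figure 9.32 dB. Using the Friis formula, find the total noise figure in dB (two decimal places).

Convert to linear (a loss of L dB is a gain of −L dB): F_i = 10^(NF_i/10), G_i = 10^(G_i,dB/10)
  Stage 1: F_1 = 10^(1.91/10) = 1.552, G_1 = 10^(17.6/10) = 57.54
  Stage 2: F_2 = 10^(9.32/10) = 8.551, G_2 = 10^(−7.79/10) = 0.1663
Friis cascade:
  F = 1.552 + (8.551 − 1)/57.54 = 1.684
NF = 10 log₁₀(1.684) = 2.26 dB

2.26 dB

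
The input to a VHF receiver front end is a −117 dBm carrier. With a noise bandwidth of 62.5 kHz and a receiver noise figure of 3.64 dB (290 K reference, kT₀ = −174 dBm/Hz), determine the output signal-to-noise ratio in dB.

Noise floor: N = −174 + 10 log₁₀(B) + NF
10 log₁₀(6.25×10⁴) = 47.96 dB
N = −174 + 47.96 + 3.64 = −122.40 dBm
SNR = P_sig − N = −117 − (−122.40) = 5.40 dB → 5.4 dB

5.4 dB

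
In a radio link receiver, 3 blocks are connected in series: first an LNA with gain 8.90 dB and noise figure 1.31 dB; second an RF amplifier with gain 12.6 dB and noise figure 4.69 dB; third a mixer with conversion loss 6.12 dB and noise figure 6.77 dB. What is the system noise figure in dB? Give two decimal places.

Convert to linear (a loss of L dB is a gain of −L dB): F_i = 10^(NF_i/10), G_i = 10^(G_i,dB/10)
  Stage 1: F_1 = 10^(1.31/10) = 1.352, G_1 = 10^(8.90/10) = 7.762
  Stage 2: F_2 = 10^(4.69/10) = 2.944, G_2 = 10^(12.6/10) = 18.20
  Stage 3: F_3 = 10^(6.77/10) = 4.753, G_3 = 10^(−6.12/10) = 0.2443
Friis cascade:
  F = 1.352 + (2.944 − 1)/7.762 + (4.753 − 1)/141.3 = 1.629
NF = 10 log₁₀(1.629) = 2.12 dB

2.12 dB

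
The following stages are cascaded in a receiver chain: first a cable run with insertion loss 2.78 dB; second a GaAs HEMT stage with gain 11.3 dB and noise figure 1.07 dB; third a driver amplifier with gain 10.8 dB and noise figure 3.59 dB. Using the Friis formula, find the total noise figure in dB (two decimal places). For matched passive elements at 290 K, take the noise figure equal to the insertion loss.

Convert to linear (a loss of L dB is a gain of −L dB): F_i = 10^(NF_i/10), G_i = 10^(G_i,dB/10)
  Stage 1: F_1 = 10^(2.78/10) = 1.897, G_1 = 10^(−2.78/10) = 0.5272
  Stage 2: F_2 = 10^(1.07/10) = 1.279, G_2 = 10^(11.3/10) = 13.49
  Stage 3: F_3 = 10^(3.59/10) = 2.286, G_3 = 10^(10.8/10) = 12.02
Friis cascade:
  F = 1.897 + (1.279 − 1)/0.5272 + (2.286 − 1)/7.112 = 2.607
NF = 10 log₁₀(2.607) = 4.16 dB

4.16 dB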